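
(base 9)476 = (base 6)1453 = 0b110001001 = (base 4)12021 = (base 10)393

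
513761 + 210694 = 724455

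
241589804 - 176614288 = 64975516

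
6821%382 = 327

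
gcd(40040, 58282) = 14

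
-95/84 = -1-11/84 ≈ -1.13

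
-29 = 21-50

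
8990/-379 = -23 - 273/379 ≈ -23.72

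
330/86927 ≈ 0.00380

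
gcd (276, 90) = 6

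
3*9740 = 29220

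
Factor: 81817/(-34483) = -1*34483^(-1)*81817^1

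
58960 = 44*1340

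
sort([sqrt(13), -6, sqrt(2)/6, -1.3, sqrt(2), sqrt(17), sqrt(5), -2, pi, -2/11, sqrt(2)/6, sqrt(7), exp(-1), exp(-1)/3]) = [-6, -2, -1.3, -2/11, exp(-1)/3, sqrt(2)/6, sqrt(2)/6, exp(-1), sqrt(2), sqrt(5), sqrt(7), pi, sqrt(13), sqrt(17)]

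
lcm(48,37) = 1776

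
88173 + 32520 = 120693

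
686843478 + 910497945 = 1597341423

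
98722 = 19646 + 79076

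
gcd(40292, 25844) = 28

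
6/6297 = 2/2099 ≈ 0.000953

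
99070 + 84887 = 183957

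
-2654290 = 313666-2967956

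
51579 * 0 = 0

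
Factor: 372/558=2^1*3^(-1)=2/3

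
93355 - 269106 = -175751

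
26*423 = 10998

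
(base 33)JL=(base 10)648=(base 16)288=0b1010001000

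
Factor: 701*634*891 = 2^1*3^4*11^1*317^1*701^1 = 395990694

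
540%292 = 248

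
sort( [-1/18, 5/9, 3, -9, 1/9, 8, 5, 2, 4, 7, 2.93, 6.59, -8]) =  [-9, -8, -1/18, 1/9, 5/9, 2, 2.93, 3, 4, 5, 6.59, 7, 8]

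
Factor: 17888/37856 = 7^(-1) * 13^(-1) * 43^1 = 43/91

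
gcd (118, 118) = 118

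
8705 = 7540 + 1165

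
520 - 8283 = -7763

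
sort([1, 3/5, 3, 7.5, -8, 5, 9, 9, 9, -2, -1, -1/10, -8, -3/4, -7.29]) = [-8, -8, -7.29, -2, -1, -3/4, -1/10, 3/5, 1, 3, 5, 7.5, 9, 9, 9]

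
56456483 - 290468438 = -234011955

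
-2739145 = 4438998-7178143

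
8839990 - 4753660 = 4086330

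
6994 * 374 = 2615756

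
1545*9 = 13905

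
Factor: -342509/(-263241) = 3^(-2)*11^(-1)*37^1*2659^(-1)*9257^1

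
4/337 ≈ 0.0119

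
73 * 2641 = 192793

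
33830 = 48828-14998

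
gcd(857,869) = 1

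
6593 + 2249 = 8842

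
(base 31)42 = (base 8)176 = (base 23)5b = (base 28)4e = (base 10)126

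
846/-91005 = -282/30335 ≈ -0.00930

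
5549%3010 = 2539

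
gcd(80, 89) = 1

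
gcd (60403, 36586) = 1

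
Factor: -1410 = -1*2^1*3^1*5^1*47^1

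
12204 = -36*(-339)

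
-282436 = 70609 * (-4)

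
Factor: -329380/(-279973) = 2^2 * 5^1 * 17^(-1) = 20/17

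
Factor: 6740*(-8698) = -1*2^3*5^1*337^1*4349^1 = -58624520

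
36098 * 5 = 180490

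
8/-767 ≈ -0.0104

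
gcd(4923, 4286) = 1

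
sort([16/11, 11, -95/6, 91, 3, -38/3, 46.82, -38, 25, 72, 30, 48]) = [-38, -95/6, -38/3, 16/11, 3, 11, 25, 30, 46.82, 48, 72, 91]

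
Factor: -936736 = -1*2^5*73^1*401^1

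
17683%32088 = 17683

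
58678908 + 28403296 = 87082204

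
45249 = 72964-27715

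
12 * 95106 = 1141272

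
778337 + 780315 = 1558652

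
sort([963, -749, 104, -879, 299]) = [-879, -749, 104, 299, 963]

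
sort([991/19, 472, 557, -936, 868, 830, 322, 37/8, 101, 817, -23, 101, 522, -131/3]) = [-936, -131/3, -23, 37/8, 991/19, 101, 101, 322, 472, 522, 557, 817, 830, 868]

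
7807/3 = 2602 + 1/3 ≈ 2602.33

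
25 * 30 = 750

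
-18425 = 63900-82325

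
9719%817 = 732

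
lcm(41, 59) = 2419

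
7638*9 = 68742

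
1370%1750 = 1370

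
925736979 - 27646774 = 898090205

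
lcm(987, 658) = 1974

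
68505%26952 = 14601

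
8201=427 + 7774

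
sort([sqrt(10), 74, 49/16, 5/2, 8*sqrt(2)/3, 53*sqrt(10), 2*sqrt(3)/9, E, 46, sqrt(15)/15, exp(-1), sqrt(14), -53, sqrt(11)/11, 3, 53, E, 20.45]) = [-53, sqrt(15)/15, sqrt(11)/11, exp(-1), 2*sqrt(3)/9, 5/2, E, E, 3, 49/16, sqrt(10), sqrt(14), 8*sqrt(2)/3, 20.45, 46, 53, 74, 53*sqrt(10)]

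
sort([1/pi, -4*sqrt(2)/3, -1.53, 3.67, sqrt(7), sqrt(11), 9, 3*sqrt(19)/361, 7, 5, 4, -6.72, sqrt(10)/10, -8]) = [-8, -6.72, -4*sqrt(2)/3, -1.53, 3*sqrt(19)/361, sqrt(10)/10, 1/pi, sqrt(7), sqrt(11), 3.67, 4, 5, 7, 9]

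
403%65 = 13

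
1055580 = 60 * 17593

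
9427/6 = 1571+1/6 ≈ 1571.17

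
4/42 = 2/21 ≈ 0.0952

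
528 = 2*264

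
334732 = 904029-569297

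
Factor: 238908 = 2^2 * 3^1 * 43^1 * 463^1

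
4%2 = 0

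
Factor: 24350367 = 3^1 * 311^1 * 26099^1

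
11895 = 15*793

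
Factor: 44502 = 2^1 * 3^1 * 7417^1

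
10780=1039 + 9741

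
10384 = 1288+9096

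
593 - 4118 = -3525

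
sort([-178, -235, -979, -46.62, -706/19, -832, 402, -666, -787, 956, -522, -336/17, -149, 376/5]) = [-979, -832, -787, -666, -522, -235, -178, -149, -46.62, -706/19, -336/17, 376/5, 402, 956]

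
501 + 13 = 514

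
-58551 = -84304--25753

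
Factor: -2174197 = -1 * 2174197^1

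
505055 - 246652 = 258403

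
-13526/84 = -161 - 1/42 ≈ -161.02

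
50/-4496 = -25/2248 ≈ -0.0111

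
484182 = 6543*74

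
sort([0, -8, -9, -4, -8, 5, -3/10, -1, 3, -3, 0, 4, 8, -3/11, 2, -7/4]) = [-9, -8, -8, -4, -3, -7/4, -1, -3/10, -3/11, 0, 0, 2, 3, 4, 5, 8]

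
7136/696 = 10 + 22/87 ≈ 10.25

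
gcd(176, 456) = 8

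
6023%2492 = 1039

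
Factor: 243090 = 2^1*3^2*5^1*37^1*73^1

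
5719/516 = 11 + 1/12≈11.08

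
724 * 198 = 143352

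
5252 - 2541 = 2711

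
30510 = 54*565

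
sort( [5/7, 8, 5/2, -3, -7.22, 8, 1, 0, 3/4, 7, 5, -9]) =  [-9, -7.22, -3, 0, 5/7, 3/4, 1, 5/2, 5, 7, 8, 8]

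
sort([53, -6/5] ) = [-6/5, 53] 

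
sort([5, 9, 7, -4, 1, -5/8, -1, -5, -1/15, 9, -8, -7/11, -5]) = [-8, -5, -5, -4, -1, -7/11, -5/8, -1/15, 1, 5, 7, 9, 9]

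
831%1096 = 831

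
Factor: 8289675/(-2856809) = -1*3^3*5^2*12281^1*2856809^(-1)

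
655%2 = 1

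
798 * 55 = 43890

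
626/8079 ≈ 0.0775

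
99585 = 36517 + 63068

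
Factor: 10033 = 79^1*127^1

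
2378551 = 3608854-1230303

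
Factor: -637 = -1*7^2*13^1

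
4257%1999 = 259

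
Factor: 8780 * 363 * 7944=2^5 * 3^2 * 5^1 * 11^2 * 331^1 * 439^1=25318640160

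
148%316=148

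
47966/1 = 47966 = 47966.00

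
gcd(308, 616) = 308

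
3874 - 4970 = -1096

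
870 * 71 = 61770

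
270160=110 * 2456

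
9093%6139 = 2954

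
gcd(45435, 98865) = 195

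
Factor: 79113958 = 2^1 * 7^1 * 11^1 * 513727^1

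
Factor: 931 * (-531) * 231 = -1 * 3^3 * 7^3 * 11^1 * 19^1 * 59^1 = -114197391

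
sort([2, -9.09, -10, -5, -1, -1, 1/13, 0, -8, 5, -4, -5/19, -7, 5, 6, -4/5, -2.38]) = [-10, -9.09, -8, -7, -5, -4, -2.38, -1, -1, -4/5, -5/19, 0, 1/13, 2, 5, 5, 6]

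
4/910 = 2/455 ≈ 0.00440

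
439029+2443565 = 2882594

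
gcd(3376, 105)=1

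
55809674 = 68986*809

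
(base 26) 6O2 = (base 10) 4682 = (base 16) 124A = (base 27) 6BB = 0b1001001001010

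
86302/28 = 43151/14 ≈ 3082.21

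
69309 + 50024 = 119333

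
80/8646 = 40/4323 ≈ 0.00925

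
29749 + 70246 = 99995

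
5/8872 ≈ 0.000564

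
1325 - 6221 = -4896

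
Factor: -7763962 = -1 * 2^1 * 79^1 * 49139^1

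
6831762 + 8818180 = 15649942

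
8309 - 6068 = 2241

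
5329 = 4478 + 851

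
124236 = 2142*58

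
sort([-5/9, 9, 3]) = [-5/9, 3, 9]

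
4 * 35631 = 142524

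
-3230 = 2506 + -5736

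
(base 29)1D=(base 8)52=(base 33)19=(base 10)42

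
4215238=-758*(-5561)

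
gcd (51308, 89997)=1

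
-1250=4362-5612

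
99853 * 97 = 9685741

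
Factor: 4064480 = 2^5 * 5^1 * 7^1 * 19^1 * 191^1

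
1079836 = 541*1996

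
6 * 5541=33246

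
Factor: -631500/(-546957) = 2^2*3^(-1)*5^3*421^1*60773^(-1) = 210500/182319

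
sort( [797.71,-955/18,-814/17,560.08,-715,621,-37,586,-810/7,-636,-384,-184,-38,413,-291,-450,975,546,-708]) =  [-715,-708,-636,-450,-384,-291,-184,-810/7,-955/18,-814/17,-38,-37,413,546,560.08,586,621,797.71,975]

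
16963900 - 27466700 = -10502800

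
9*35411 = 318699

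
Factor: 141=3^1*47^1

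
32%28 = 4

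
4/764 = 1/191 ≈ 0.00524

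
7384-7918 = -534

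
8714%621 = 20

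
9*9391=84519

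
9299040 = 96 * 96865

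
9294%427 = 327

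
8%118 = 8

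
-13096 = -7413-5683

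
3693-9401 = -5708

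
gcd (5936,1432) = 8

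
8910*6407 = 57086370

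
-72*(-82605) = 5947560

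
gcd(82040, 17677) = 1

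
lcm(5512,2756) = 5512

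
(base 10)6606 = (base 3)100001200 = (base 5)202411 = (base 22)de6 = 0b1100111001110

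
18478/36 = 9239/18 ≈ 513.28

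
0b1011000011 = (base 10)707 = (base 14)387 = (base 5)10312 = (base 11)593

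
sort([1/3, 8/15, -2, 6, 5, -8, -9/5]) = [-8, -2, -9/5, 1/3, 8/15, 5, 6]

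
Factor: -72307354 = -1*2^1*7^1*23^1*41^1*5477^1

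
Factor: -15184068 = -1*2^2*3^1*883^1*1433^1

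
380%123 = 11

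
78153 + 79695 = 157848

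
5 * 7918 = 39590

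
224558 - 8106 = 216452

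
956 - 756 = 200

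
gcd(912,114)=114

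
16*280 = 4480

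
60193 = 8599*7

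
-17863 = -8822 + -9041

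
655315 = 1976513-1321198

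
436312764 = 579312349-142999585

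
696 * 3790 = 2637840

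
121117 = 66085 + 55032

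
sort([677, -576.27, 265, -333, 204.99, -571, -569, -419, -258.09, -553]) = [-576.27, -571, -569, -553, -419, -333, -258.09, 204.99, 265, 677]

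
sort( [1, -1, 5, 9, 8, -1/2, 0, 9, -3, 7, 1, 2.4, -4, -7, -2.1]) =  [-7, -4, -3, -2.1, -1, -1/2, 0, 1, 1, 2.4, 5, 7, 8, 9, 9]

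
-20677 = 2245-22922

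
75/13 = 5 + 10/13 ≈ 5.77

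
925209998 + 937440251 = 1862650249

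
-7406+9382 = 1976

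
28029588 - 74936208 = -46906620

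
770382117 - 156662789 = 613719328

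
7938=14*567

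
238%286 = 238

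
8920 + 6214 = 15134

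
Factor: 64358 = 2^1*7^1*4597^1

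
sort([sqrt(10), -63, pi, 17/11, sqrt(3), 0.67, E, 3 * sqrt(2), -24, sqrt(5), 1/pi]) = [-63, -24, 1/pi, 0.67, 17/11, sqrt(3), sqrt(5), E, pi, sqrt(10), 3 * sqrt(2)]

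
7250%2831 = 1588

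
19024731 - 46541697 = -27516966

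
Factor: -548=-1*2^2*137^1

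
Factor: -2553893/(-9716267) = 11^(-1)*17^2*163^(-1)*5419^(-1)*8837^1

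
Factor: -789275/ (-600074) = 2^ (-1)*5^2*131^1*151^ (-1)*241^1*1987^ (-1) 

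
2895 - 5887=-2992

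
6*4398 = 26388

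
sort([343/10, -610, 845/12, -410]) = [-610, -410, 343/10, 845/12]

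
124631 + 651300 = 775931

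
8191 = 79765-71574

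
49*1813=88837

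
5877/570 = 1959/190 ≈ 10.31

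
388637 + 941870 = 1330507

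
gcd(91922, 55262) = 2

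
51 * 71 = 3621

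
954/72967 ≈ 0.0131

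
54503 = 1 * 54503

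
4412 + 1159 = 5571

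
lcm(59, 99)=5841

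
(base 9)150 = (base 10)126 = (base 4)1332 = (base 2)1111110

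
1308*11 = 14388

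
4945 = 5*989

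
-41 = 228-269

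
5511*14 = 77154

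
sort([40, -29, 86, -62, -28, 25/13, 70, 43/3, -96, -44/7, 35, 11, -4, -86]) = [-96, -86, -62, -29, -28, -44/7, -4, 25/13, 11, 43/3, 35, 40, 70, 86]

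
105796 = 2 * 52898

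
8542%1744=1566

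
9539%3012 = 503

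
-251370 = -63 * 3990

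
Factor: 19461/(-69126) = -1*2^(-1)*13^1*41^(-1)*281^(-1)*499^1 = -6487/23042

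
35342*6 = 212052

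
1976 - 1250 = 726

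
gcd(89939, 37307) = 1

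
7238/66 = 329/3 ≈ 109.67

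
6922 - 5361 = 1561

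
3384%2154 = 1230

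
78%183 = 78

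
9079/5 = 1815+4/5 = 1815.80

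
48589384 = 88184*551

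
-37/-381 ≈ 0.0971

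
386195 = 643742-257547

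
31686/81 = 10562/27 ≈ 391.19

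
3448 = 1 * 3448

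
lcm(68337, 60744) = 546696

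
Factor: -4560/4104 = -1*2^1*3^(-2)*5^1 = -10/9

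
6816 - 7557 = -741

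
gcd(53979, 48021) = 3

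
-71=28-99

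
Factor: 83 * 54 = 2^1 * 3^3 * 83^1 = 4482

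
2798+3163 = 5961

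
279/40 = 6 + 39/40 ≈ 6.98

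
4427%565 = 472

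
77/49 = 11/7 ≈ 1.57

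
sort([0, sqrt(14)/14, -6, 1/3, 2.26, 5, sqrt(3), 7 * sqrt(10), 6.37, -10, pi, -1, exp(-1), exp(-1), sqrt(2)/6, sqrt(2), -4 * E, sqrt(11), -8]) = [-4 * E, -10, -8, -6, -1, 0, sqrt(2)/6, sqrt(14)/14, 1/3, exp(-1), exp(-1), sqrt(2), sqrt(3), 2.26, pi, sqrt(11), 5, 6.37, 7 * sqrt(10)]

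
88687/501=177 + 10/501 ≈ 177.02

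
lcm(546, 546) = 546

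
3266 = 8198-4932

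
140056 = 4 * 35014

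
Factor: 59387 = 59387^1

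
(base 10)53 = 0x35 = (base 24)25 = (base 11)49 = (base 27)1q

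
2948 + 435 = 3383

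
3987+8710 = 12697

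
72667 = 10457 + 62210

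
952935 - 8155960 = -7203025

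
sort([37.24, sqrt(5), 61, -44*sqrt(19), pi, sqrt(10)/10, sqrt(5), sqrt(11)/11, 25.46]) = [-44*sqrt(19), sqrt(11)/11, sqrt(10)/10, sqrt(5), sqrt(5), pi, 25.46, 37.24, 61]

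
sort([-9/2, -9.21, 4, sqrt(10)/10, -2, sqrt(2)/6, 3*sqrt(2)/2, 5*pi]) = [-9.21, -9/2, -2, sqrt(2)/6, sqrt(10)/10, 3*sqrt(2)/2, 4, 5*pi]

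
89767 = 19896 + 69871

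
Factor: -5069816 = -1*2^3*373^1*1699^1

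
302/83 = 3 + 53/83≈3.64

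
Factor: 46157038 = 2^1 * 29^1 * 541^1 * 1471^1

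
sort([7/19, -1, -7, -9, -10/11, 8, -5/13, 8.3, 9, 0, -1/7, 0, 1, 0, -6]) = [-9, -7, -6, -1, -10/11, -5/13, -1/7, 0, 0, 0, 7/19, 1, 8, 8.3, 9]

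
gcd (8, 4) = 4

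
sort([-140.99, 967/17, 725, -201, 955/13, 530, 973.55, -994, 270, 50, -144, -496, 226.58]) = [-994, -496, -201, -144, -140.99, 50, 967/17, 955/13, 226.58, 270, 530, 725, 973.55]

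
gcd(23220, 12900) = 2580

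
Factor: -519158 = -1*2^1*29^1*8951^1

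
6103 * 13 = 79339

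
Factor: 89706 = 2^1*3^1*14951^1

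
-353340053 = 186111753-539451806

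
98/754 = 49/377 ≈ 0.130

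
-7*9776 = -68432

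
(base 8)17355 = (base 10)7917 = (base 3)101212020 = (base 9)11766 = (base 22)g7j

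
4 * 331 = 1324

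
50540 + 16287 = 66827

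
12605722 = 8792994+3812728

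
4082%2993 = 1089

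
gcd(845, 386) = 1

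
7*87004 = 609028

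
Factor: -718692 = -1 * 2^2 * 3^1 * 13^1 * 17^1 * 271^1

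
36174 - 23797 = 12377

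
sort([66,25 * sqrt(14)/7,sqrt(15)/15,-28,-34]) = [-34,-28,sqrt(15)/15,25 * sqrt(14)/7,66]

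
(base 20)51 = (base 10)101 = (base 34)2x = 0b1100101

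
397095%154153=88789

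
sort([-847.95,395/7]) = [-847.95,395/7]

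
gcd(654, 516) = 6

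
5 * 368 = 1840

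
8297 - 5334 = 2963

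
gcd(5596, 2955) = 1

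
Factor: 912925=5^2*13^1*53^2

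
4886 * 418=2042348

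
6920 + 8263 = 15183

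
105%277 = 105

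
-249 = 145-394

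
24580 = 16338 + 8242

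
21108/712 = 5277/178≈29.65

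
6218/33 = 188+14/33 ≈ 188.42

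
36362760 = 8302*4380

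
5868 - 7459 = -1591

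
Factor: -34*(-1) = 2^1*17^1 = 34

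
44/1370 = 22/685 ≈ 0.0321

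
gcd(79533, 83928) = 3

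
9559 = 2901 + 6658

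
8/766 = 4/383 ≈ 0.0104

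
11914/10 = 1191 + 2/5 = 1191.40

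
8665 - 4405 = 4260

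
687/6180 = 229/2060 ≈ 0.111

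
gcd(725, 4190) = 5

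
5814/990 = 5 + 48/55 ≈ 5.87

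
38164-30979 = 7185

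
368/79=4 + 52/79 ≈ 4.66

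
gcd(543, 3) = 3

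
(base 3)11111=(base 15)81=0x79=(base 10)121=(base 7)232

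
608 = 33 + 575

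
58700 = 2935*20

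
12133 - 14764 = -2631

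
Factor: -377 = -1*13^1*29^1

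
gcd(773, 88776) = 1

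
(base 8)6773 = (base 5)103304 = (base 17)c69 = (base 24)653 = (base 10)3579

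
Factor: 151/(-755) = -1 * 5^(-1) = -1/5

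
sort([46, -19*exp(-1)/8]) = [-19*exp(-1)/8, 46]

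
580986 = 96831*6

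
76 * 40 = 3040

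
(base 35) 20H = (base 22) 523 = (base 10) 2467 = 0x9A3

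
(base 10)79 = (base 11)72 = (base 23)3a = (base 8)117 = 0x4f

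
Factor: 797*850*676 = 2^3*5^2*13^2*17^1*797^1 = 457956200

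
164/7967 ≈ 0.0206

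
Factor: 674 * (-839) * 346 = -1 * 2^2 * 173^1 * 337^1 * 839^1 = -195658156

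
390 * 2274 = 886860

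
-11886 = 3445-15331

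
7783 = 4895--2888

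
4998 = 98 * 51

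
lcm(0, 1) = 0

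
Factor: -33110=-1 * 2^1 * 5^1 * 7^1 * 11^1 * 43^1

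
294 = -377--671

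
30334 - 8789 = 21545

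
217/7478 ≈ 0.0290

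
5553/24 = 231 + 3/8 ≈ 231.38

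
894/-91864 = -447/45932 ≈ -0.00973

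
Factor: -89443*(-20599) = 20599^1*89443^1 = 1842436357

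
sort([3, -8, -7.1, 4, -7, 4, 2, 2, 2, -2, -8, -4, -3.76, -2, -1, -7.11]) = [-8, -8, -7.11, -7.1, -7, -4, -3.76, -2, -2, -1, 2, 2, 2, 3, 4, 4]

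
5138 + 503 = 5641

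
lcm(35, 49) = 245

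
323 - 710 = -387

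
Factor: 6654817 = 13^1*511909^1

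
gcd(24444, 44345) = 7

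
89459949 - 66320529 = 23139420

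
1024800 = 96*10675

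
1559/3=519 + 2/3 ≈ 519.67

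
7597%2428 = 313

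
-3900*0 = 0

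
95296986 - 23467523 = 71829463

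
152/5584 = 19/698 ≈ 0.0272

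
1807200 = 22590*80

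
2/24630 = 1/12315 ≈ 0.0000812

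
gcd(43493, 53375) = 61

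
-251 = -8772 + 8521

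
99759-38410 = 61349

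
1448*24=34752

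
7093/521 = 13 + 320/521 ≈ 13.61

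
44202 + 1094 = 45296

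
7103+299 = 7402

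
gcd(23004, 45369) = 639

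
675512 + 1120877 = 1796389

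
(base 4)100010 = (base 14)536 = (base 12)718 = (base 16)404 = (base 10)1028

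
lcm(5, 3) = 15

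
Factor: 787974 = 2^1*3^1*11^1*11939^1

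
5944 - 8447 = -2503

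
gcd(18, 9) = 9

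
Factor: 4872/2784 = 2^(-2)*7^1 = 7/4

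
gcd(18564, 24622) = 26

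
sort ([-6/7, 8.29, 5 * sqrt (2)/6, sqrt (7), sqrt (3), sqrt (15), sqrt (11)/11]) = [-6/7, sqrt (11)/11, 5 * sqrt (2)/6, sqrt (3), sqrt (7), sqrt (15), 8.29]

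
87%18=15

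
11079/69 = 3693/23 ≈ 160.57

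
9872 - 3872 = 6000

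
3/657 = 1/219 ≈ 0.00457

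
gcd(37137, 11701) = 1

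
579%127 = 71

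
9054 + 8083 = 17137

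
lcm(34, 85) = 170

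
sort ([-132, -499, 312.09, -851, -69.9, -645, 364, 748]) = [-851, -645, -499, -132, -69.9, 312.09, 364, 748]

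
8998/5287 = 1 + 3711/5287 ≈ 1.70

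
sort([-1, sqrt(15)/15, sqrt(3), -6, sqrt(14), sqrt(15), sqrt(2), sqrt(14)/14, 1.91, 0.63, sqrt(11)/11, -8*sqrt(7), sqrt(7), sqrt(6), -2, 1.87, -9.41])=[-8*sqrt(7), -9.41, -6, -2, -1, sqrt(15)/15, sqrt(14)/14, sqrt(11)/11, 0.63, sqrt(2), sqrt(3), 1.87, 1.91, sqrt(6), sqrt(7), sqrt(14), sqrt(15)]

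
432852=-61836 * (-7)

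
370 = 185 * 2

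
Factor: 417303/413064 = 2^(-3)*199^1*233^1*5737^(-1) = 46367/45896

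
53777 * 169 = 9088313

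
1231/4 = 307 + 3/4 = 307.75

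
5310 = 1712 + 3598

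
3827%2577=1250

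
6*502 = 3012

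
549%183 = 0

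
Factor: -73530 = -1 * 2^1 * 3^2 * 5^1 * 19^1 * 43^1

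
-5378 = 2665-8043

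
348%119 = 110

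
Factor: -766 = -1 * 2^1 * 383^1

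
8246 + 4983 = 13229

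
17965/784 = 22+717/784 ≈ 22.91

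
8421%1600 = 421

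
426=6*71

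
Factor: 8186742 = 2^1*3^2*47^1*9677^1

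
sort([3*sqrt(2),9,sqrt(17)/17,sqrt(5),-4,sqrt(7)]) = [-4,sqrt(17)/17,sqrt(5),sqrt(7),3*sqrt(2),9]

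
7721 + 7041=14762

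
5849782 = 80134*73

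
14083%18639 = 14083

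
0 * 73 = 0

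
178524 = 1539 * 116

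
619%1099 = 619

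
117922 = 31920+86002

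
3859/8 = 482 + 3/8 ≈ 482.38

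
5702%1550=1052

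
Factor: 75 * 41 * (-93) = -1 * 3^2 * 5^2 * 31^1 * 41^1 = -285975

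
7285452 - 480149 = 6805303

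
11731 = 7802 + 3929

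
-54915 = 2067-56982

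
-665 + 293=-372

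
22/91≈0.242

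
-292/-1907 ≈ 0.153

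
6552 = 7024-472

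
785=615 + 170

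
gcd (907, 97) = 1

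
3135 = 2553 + 582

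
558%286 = 272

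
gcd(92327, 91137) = 17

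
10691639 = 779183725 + -768492086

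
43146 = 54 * 799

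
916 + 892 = 1808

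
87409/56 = 1560+7/8 ≈ 1560.88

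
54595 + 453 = 55048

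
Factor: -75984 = -1 * 2^4 * 3^1 * 1583^1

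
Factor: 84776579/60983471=17^(-1) * 47^1 * 73^1 * 24709^1 * 3587263^(-1)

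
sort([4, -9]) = [-9, 4]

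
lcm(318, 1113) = 2226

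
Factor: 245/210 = 2^(-1)*3^(-1)*7^1 = 7/6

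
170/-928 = -85/464 ≈ -0.183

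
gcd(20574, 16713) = 27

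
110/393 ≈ 0.280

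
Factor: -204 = -1*2^2*3^1*17^1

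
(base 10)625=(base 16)271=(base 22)169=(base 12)441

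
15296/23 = 665 + 1/23 ≈ 665.04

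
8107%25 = 7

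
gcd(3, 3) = 3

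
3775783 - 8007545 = -4231762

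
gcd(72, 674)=2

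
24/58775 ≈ 0.000408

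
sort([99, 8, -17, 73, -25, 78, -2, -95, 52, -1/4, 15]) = [-95, -25, -17, -2, -1/4, 8, 15, 52, 73, 78, 99]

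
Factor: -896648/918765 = -1*2^3*3^(-2)*5^(-1)*19^1*347^1*1201^(-1) = -52744/54045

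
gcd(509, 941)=1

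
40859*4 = 163436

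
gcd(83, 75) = 1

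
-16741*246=-4118286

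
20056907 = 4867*4121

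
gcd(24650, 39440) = 4930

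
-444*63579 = -28229076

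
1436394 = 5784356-4347962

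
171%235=171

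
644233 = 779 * 827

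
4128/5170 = 2064/2585 ≈ 0.798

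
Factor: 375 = 3^1 * 5^3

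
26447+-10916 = 15531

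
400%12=4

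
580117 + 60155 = 640272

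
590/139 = 4 + 34/139 ≈ 4.24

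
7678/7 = 1096 + 6/7 ≈ 1096.86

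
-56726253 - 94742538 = -151468791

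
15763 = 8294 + 7469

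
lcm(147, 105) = 735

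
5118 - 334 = 4784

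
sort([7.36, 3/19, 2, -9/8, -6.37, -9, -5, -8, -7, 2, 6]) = [-9, -8, -7, -6.37, -5, -9/8, 3/19, 2, 2, 6, 7.36]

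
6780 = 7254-474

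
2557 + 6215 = 8772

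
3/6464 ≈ 0.000464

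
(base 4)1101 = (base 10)81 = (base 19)45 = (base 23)3c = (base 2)1010001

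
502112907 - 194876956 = 307235951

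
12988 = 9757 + 3231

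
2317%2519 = 2317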